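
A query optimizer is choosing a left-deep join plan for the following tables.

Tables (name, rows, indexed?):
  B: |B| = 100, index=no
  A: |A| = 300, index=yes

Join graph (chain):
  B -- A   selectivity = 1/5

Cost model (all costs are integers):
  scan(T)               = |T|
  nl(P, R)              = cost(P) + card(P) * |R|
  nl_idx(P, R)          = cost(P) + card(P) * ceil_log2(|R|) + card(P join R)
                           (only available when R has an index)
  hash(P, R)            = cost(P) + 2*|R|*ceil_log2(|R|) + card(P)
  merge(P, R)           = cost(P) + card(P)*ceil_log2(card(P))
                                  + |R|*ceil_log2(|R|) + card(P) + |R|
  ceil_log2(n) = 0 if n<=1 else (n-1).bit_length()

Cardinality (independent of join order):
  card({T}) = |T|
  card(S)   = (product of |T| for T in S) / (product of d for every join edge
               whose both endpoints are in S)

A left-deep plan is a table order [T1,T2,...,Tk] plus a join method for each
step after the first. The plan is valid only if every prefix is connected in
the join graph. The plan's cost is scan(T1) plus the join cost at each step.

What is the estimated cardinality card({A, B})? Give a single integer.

6000

Tables in S: A(300), B(100)
Edges inside S: B-A(d=5)
numerator = 300 * 100 = 30000
denominator = 5 = 5
card(S) = 30000 / 5 = 6000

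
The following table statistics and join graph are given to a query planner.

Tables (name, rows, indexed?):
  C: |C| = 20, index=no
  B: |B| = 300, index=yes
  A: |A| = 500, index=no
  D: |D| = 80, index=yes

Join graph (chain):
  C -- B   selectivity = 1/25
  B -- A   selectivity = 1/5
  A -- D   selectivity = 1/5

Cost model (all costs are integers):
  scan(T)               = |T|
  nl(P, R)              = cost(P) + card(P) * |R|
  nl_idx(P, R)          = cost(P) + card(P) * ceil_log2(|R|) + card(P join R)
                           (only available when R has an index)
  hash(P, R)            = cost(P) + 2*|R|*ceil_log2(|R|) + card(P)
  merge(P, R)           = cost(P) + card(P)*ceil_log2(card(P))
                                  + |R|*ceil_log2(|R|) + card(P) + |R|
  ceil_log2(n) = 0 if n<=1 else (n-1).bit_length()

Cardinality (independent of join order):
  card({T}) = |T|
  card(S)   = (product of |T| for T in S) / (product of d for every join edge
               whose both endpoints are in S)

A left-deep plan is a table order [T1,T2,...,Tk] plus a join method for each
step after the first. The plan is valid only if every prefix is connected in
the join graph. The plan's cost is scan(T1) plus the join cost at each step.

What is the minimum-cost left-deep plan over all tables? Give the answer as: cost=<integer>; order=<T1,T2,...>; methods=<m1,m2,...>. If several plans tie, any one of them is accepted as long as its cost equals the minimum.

Selinger DP (subsets sized 1..n):
  {C}: scan cost=20, card=20
  {B}: scan cost=300, card=300
  {A}: scan cost=500, card=500
  {D}: scan cost=80, card=80
  {BC}: card=240; try (B,nl_idx)→440, (C,hash)→800, (B,merge)→3140, (C,merge)→3420, (B,hash)→5440, (B,nl)→6020 …(+1); best=440 via (B,nl_idx)
  {AB}: card=30000; try (B,hash)→6400, (A,merge)→8300, (B,merge)→8500, (A,hash)→9600, (B,nl_idx)→35000, (A,nl)→150300 …(+1); best=6400 via (B,hash)
  {AD}: card=8000; try (D,hash)→2120, (A,merge)→5720, (D,merge)→6140, (A,hash)→9160, (D,nl_idx)→12000, (A,nl)→40080 …(+1); best=2120 via (D,hash)
  {ABC}: card=24000; try (A,merge)→7600, (A,hash)→9680, (C,hash)→36600, (A,nl)→120440, (C,merge)→486520, (C,nl)→606400; best=7600 via (A,merge)
  {ABD}: card=480000; try (B,hash)→15520, (D,hash)→37520, (B,merge)→117120, (D,merge)→487040, (B,nl_idx)→554120, (D,nl_idx)→696400 …(+2); best=15520 via (B,hash)
  {ABCD}: card=384000; try (D,hash)→32720, (D,merge)→392240, (C,hash)→495720, (D,nl_idx)→559600, (D,nl)→1927600, (C,nl)→9615520 …(+1); best=32720 via (D,hash)

cost=32720; order=C,B,A,D; methods=nl_idx,merge,hash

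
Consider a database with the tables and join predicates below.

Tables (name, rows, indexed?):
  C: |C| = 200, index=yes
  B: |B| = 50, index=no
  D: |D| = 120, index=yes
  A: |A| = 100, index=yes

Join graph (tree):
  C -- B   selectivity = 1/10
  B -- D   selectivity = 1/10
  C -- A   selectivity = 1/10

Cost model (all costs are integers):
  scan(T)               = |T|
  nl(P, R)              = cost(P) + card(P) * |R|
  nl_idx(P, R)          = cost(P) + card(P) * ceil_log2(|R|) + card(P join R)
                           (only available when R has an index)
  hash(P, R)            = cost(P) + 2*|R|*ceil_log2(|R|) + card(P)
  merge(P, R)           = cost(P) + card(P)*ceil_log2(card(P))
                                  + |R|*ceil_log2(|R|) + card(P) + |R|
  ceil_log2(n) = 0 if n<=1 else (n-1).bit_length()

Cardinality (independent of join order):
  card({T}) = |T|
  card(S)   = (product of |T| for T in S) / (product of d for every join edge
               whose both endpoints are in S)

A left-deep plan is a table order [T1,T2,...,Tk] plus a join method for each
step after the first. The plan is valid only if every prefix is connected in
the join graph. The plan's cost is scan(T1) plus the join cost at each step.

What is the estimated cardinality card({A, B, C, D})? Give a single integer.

120000

Tables in S: A(100), B(50), C(200), D(120)
Edges inside S: C-B(d=10), B-D(d=10), C-A(d=10)
numerator = 100 * 50 * 200 * 120 = 120000000
denominator = 10 * 10 * 10 = 1000
card(S) = 120000000 / 1000 = 120000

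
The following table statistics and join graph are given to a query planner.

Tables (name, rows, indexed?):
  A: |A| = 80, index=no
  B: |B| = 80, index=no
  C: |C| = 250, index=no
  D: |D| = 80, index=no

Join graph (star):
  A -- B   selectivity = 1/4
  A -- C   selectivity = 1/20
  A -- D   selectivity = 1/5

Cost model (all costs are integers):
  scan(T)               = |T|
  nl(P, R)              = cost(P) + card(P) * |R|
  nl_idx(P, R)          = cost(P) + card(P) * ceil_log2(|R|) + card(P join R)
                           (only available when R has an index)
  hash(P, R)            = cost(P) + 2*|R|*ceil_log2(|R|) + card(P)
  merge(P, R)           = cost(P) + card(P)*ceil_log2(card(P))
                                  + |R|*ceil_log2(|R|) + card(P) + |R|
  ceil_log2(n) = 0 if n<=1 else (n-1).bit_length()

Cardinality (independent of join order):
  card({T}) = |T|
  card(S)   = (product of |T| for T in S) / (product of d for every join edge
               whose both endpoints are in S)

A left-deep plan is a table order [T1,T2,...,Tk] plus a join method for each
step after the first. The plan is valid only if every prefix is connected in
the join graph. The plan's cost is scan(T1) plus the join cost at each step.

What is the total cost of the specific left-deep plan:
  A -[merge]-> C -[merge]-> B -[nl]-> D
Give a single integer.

step 1: scan A: cost=80, card=80
step 2: join C via merge
    card(P join C) = 80*250/(20) = 1000
    cost = 80 + 80*7 + 250*8 + 80 + 250 = 2970
step 3: join B via merge
    card(P join B) = 1000*80/(4) = 20000
    cost = 2970 + 1000*10 + 80*7 + 1000 + 80 = 14610
step 4: join D via nl
    card(P join D) = 20000*80/(5) = 320000
    cost = 14610 + 20000*80 = 1614610

1614610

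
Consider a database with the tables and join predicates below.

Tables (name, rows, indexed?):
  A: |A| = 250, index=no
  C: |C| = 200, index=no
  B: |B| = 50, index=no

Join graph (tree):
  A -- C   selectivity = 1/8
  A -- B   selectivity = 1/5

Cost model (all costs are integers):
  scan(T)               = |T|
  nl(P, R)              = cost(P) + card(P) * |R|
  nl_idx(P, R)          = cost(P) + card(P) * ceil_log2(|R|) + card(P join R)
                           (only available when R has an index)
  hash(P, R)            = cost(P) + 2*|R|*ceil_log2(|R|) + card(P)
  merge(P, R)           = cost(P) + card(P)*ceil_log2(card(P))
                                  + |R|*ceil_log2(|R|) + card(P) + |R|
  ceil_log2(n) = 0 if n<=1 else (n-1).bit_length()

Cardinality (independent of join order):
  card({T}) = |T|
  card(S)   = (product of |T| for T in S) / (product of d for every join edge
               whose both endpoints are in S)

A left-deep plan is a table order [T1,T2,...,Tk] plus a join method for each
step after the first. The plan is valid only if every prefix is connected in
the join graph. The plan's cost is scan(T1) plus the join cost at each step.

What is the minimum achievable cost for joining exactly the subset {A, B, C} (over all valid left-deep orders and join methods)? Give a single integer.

Selinger DP over subsets of {A,B,C}:
  {A}: scan cost=250, card=250
  {C}: scan cost=200, card=200
  {B}: scan cost=50, card=50
  {AC}: card=6250; try (C,hash)→3700, (A,merge)→4250, (C,merge)→4300, (A,hash)→4400, (A,nl)→50200, (C,nl)→50250; best=3700 via (C,hash)
  {AB}: card=2500; try (B,hash)→1100, (A,merge)→2650, (B,merge)→2850, (A,hash)→4100, (A,nl)→12550, (B,nl)→12750; best=1100 via (B,hash)
  {ABC}: card=62500; try (C,hash)→6800, (B,hash)→10550, (C,merge)→35400, (B,merge)→91550, (B,nl)→316200, (C,nl)→501100; best=6800 via (C,hash)

6800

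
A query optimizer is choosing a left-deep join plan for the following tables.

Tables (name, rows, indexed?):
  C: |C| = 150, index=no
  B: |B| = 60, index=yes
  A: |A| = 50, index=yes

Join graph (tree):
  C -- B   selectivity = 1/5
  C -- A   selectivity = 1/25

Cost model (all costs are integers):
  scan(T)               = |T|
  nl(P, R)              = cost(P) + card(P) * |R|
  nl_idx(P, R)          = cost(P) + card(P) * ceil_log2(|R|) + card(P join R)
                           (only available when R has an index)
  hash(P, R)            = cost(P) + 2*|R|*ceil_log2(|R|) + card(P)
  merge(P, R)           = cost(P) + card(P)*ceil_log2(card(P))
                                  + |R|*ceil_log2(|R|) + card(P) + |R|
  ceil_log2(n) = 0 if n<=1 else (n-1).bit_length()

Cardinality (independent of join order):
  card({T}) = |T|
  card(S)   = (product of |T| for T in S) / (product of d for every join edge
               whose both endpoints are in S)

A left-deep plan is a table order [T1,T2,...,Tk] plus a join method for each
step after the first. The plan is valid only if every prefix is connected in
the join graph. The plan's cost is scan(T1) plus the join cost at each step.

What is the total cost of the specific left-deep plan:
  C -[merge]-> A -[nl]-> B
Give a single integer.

19850

step 1: scan C: cost=150, card=150
step 2: join A via merge
    card(P join A) = 150*50/(25) = 300
    cost = 150 + 150*8 + 50*6 + 150 + 50 = 1850
step 3: join B via nl
    card(P join B) = 300*60/(5) = 3600
    cost = 1850 + 300*60 = 19850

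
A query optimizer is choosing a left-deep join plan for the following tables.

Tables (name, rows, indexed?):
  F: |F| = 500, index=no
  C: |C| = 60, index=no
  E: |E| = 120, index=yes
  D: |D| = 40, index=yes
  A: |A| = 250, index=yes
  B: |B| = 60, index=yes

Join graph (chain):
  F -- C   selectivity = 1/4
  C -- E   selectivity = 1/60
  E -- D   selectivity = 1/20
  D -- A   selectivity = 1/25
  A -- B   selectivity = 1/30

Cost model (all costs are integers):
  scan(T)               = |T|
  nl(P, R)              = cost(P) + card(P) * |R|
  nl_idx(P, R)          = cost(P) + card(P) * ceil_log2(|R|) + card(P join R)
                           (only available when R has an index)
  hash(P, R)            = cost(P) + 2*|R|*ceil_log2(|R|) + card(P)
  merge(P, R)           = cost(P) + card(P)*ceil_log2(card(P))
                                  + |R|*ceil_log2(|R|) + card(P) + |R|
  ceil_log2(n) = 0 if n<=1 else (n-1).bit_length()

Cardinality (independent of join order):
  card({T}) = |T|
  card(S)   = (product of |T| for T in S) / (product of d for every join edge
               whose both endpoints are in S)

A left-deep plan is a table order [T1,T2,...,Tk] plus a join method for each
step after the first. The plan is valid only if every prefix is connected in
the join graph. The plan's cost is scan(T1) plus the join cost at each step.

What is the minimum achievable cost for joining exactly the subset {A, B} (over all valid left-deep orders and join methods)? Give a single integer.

Selinger DP over subsets of {A,B}:
  {A}: scan cost=250, card=250
  {B}: scan cost=60, card=60
  {AB}: card=500; try (A,nl_idx)→1040, (B,hash)→1220, (B,nl_idx)→2250, (A,merge)→2730, (B,merge)→2920, (A,hash)→4120 …(+2); best=1040 via (A,nl_idx)

1040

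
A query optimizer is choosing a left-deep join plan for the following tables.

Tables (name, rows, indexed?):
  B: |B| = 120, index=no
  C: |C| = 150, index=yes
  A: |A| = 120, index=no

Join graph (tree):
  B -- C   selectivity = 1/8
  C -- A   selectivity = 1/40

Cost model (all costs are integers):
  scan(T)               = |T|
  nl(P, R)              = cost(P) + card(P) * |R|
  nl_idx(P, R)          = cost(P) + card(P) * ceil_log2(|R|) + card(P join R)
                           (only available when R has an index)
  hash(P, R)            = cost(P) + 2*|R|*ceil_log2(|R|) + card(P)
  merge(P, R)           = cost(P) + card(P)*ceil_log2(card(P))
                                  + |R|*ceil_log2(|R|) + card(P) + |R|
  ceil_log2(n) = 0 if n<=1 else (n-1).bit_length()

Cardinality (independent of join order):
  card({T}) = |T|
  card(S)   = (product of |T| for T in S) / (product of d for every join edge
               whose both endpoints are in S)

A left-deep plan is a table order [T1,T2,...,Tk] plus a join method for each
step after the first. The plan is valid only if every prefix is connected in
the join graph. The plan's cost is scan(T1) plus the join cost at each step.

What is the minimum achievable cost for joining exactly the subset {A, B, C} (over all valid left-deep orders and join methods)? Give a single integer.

Selinger DP over subsets of {A,B,C}:
  {B}: scan cost=120, card=120
  {C}: scan cost=150, card=150
  {A}: scan cost=120, card=120
  {BC}: card=2250; try (B,hash)→1980, (C,merge)→2430, (B,merge)→2460, (C,hash)→2640, (C,nl_idx)→3330, (C,nl)→18120 …(+1); best=1980 via (B,hash)
  {AC}: card=450; try (C,nl_idx)→1530, (A,hash)→1980, (C,merge)→2430, (A,merge)→2460, (C,hash)→2640, (C,nl)→18120 …(+1); best=1530 via (C,nl_idx)
  {ABC}: card=6750; try (B,hash)→3660, (A,hash)→5910, (B,merge)→6990, (A,merge)→32190, (B,nl)→55530, (A,nl)→271980; best=3660 via (B,hash)

3660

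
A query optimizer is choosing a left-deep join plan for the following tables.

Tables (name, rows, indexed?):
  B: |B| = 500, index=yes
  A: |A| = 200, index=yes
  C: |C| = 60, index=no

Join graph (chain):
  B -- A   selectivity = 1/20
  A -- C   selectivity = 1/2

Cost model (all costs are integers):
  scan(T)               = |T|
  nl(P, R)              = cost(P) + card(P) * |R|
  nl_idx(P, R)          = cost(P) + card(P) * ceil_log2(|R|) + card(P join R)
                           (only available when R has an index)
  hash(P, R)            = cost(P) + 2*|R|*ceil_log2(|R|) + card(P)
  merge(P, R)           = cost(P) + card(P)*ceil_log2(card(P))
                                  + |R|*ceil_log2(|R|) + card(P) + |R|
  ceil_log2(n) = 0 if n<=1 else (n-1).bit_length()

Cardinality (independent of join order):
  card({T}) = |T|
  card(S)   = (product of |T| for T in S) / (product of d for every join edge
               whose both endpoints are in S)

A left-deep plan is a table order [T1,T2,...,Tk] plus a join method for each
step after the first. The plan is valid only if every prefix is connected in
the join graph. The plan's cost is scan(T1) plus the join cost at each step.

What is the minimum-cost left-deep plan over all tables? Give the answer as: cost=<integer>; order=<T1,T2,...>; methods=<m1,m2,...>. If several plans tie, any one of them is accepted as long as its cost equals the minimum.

Selinger DP (subsets sized 1..n):
  {B}: scan cost=500, card=500
  {A}: scan cost=200, card=200
  {C}: scan cost=60, card=60
  {AB}: card=5000; try (A,hash)→4200, (B,merge)→7000, (B,nl_idx)→7000, (A,merge)→7300, (B,hash)→9400, (A,nl_idx)→9500 …(+2); best=4200 via (A,hash)
  {AC}: card=6000; try (C,hash)→1120, (A,merge)→2280, (C,merge)→2420, (A,hash)→3320, (A,nl_idx)→6540, (A,nl)→12060 …(+1); best=1120 via (C,hash)
  {ABC}: card=150000; try (C,hash)→9920, (B,hash)→16120, (C,merge)→74620, (B,merge)→90120, (B,nl_idx)→205120, (C,nl)→304200 …(+1); best=9920 via (C,hash)

cost=9920; order=B,A,C; methods=hash,hash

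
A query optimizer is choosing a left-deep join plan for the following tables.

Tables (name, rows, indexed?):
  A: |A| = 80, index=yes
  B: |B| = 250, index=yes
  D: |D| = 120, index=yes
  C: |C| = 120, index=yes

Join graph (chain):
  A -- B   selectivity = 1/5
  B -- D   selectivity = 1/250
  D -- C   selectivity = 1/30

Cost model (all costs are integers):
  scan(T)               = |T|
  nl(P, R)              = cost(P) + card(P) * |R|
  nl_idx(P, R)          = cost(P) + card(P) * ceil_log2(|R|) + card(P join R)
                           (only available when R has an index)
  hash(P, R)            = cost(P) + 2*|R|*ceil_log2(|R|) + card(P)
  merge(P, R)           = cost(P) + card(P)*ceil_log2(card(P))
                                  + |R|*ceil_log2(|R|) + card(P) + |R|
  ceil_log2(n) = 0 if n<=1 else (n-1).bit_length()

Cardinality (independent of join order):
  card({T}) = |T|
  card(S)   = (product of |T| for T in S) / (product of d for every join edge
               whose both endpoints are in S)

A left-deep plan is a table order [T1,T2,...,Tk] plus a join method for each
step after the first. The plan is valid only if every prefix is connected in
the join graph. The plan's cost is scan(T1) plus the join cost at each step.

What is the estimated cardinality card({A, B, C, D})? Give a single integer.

7680

Tables in S: A(80), B(250), C(120), D(120)
Edges inside S: A-B(d=5), B-D(d=250), D-C(d=30)
numerator = 80 * 250 * 120 * 120 = 288000000
denominator = 5 * 250 * 30 = 37500
card(S) = 288000000 / 37500 = 7680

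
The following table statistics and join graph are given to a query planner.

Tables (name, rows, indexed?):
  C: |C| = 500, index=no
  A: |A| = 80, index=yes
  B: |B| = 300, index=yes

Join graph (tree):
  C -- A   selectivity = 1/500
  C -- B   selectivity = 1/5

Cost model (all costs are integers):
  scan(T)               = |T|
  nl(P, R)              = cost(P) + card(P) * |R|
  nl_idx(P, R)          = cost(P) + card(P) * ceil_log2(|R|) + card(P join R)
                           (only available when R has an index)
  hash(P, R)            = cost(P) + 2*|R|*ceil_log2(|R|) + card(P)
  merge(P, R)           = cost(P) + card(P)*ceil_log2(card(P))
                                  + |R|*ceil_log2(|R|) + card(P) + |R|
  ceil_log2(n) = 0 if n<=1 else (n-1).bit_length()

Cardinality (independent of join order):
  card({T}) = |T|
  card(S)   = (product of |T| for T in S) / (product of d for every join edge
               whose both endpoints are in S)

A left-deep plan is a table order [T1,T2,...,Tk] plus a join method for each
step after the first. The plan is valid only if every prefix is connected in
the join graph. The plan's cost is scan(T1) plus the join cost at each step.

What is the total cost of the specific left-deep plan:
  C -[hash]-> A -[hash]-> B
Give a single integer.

7600

step 1: scan C: cost=500, card=500
step 2: join A via hash
    card(P join A) = 500*80/(500) = 80
    cost = 500 + 2*80*7 + 500 = 2120
step 3: join B via hash
    card(P join B) = 80*300/(5) = 4800
    cost = 2120 + 2*300*9 + 80 = 7600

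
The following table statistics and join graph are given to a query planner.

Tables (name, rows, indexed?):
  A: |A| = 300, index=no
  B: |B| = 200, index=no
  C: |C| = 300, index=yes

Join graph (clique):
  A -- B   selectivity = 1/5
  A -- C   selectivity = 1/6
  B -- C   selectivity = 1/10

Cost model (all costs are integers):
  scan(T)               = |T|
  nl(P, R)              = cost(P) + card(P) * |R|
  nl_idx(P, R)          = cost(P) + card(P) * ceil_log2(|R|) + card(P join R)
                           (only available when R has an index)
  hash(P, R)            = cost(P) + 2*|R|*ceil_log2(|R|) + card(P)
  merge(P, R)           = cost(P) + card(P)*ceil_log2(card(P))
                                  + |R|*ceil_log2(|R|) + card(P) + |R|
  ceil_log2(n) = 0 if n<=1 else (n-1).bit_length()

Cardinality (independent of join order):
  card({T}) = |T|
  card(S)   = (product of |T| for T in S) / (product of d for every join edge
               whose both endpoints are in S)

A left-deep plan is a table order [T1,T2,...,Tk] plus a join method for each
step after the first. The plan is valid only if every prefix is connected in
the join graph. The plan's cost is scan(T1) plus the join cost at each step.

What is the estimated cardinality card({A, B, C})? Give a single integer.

Tables in S: A(300), B(200), C(300)
Edges inside S: A-B(d=5), A-C(d=6), B-C(d=10)
numerator = 300 * 200 * 300 = 18000000
denominator = 5 * 6 * 10 = 300
card(S) = 18000000 / 300 = 60000

60000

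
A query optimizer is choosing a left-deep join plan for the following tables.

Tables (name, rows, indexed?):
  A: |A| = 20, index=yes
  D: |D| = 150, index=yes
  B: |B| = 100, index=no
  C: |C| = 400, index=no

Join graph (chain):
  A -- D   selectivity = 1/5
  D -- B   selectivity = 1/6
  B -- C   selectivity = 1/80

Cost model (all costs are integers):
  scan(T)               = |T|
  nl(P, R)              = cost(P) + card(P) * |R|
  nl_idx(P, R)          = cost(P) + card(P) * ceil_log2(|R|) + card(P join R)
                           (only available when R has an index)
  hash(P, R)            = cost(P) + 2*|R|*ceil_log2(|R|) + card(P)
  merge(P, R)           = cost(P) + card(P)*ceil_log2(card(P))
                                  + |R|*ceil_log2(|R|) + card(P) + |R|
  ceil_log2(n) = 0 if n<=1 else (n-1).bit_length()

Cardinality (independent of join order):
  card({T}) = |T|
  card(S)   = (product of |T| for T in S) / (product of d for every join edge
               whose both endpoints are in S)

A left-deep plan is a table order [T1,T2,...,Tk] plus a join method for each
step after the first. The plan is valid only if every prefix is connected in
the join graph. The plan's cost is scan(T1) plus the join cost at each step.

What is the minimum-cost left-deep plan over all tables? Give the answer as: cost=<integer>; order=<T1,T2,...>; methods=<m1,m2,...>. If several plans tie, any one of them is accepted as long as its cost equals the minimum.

cost=17800; order=C,B,D,A; methods=hash,hash,hash

Selinger DP (subsets sized 1..n):
  {A}: scan cost=20, card=20
  {D}: scan cost=150, card=150
  {B}: scan cost=100, card=100
  {C}: scan cost=400, card=400
  {AD}: card=600; try (A,hash)→500, (D,nl_idx)→780, (D,merge)→1490, (A,nl_idx)→1500, (A,merge)→1620, (D,hash)→2440 …(+2); best=500 via (A,hash)
  {BD}: card=2500; try (B,hash)→1700, (D,merge)→2250, (B,merge)→2300, (D,hash)→2600, (D,nl_idx)→3400, (D,nl)→15100 …(+1); best=1700 via (B,hash)
  {BC}: card=500; try (B,hash)→2200, (C,merge)→4900, (B,merge)→5200, (C,hash)→7400, (C,nl)→40100, (B,nl)→40400; best=2200 via (B,hash)
  {ABD}: card=10000; try (B,hash)→2500, (A,hash)→4400, (B,merge)→7900, (A,nl_idx)→24200, (A,merge)→34320, (A,nl)→51700 …(+1); best=2500 via (B,hash)
  {BCD}: card=12500; try (D,hash)→5100, (D,merge)→8550, (C,hash)→11400, (D,nl_idx)→18700, (C,merge)→38200, (D,nl)→77200 …(+1); best=5100 via (D,hash)
  {ABCD}: card=50000; try (A,hash)→17800, (C,hash)→19700, (A,nl_idx)→117600, (C,merge)→156500, (A,merge)→192720, (A,nl)→255100 …(+1); best=17800 via (A,hash)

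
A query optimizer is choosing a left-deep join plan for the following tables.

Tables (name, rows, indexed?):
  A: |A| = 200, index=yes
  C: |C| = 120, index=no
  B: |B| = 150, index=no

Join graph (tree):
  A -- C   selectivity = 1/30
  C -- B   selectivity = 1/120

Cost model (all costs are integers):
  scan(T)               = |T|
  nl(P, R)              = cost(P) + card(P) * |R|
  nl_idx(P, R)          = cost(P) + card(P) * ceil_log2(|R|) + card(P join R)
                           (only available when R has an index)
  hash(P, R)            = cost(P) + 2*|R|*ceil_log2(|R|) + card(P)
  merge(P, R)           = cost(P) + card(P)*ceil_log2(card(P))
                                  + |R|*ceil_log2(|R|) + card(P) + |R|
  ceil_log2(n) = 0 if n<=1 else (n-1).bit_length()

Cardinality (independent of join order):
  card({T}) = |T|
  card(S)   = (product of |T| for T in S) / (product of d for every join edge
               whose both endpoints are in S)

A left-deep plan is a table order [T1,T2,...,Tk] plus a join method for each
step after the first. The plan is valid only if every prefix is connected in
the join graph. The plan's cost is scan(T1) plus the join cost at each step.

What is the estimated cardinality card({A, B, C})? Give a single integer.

Tables in S: A(200), B(150), C(120)
Edges inside S: A-C(d=30), C-B(d=120)
numerator = 200 * 150 * 120 = 3600000
denominator = 30 * 120 = 3600
card(S) = 3600000 / 3600 = 1000

1000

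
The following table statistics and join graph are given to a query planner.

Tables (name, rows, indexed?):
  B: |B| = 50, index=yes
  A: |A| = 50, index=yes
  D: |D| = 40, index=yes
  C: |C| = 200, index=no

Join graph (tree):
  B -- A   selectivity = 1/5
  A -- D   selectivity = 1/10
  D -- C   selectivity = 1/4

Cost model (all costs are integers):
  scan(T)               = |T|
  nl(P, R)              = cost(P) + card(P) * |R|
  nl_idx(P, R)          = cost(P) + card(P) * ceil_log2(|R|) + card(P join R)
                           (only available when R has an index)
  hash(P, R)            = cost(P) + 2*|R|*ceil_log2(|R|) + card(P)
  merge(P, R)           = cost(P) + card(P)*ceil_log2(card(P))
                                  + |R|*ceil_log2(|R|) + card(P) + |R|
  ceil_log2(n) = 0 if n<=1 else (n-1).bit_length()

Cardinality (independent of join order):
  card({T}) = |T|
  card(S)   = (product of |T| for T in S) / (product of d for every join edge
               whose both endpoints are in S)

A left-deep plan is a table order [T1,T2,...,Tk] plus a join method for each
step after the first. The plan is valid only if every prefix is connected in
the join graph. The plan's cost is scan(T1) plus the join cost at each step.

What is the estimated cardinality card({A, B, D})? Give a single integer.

2000

Tables in S: A(50), B(50), D(40)
Edges inside S: B-A(d=5), A-D(d=10)
numerator = 50 * 50 * 40 = 100000
denominator = 5 * 10 = 50
card(S) = 100000 / 50 = 2000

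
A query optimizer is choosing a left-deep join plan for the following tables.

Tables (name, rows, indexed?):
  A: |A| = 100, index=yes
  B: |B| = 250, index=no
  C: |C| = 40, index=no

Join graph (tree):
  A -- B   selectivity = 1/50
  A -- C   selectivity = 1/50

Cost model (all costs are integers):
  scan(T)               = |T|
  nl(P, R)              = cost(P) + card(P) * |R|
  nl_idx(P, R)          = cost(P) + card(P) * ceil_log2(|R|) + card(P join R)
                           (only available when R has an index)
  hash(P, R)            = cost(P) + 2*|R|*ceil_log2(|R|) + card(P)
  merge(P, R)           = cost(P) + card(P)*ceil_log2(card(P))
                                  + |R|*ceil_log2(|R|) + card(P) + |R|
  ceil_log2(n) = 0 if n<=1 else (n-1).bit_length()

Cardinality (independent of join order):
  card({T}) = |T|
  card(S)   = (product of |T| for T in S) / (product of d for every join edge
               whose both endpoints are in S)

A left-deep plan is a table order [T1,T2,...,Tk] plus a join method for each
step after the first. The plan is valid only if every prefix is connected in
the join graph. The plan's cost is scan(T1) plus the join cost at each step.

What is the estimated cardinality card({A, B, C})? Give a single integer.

Tables in S: A(100), B(250), C(40)
Edges inside S: A-B(d=50), A-C(d=50)
numerator = 100 * 250 * 40 = 1000000
denominator = 50 * 50 = 2500
card(S) = 1000000 / 2500 = 400

400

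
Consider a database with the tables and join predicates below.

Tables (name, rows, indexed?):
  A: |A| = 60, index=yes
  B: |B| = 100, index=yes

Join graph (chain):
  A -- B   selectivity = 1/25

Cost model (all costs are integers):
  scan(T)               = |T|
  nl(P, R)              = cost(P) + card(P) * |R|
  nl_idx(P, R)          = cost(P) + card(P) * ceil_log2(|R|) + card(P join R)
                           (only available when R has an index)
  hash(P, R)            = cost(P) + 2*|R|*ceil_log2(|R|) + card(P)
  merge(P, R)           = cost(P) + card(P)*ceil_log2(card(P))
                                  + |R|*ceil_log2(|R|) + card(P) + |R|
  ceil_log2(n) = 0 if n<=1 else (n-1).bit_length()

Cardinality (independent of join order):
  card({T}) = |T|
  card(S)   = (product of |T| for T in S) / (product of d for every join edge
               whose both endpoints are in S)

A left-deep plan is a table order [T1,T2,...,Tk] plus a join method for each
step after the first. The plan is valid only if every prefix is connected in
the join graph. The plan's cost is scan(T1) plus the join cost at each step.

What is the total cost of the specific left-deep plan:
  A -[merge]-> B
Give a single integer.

step 1: scan A: cost=60, card=60
step 2: join B via merge
    card(P join B) = 60*100/(25) = 240
    cost = 60 + 60*6 + 100*7 + 60 + 100 = 1280

1280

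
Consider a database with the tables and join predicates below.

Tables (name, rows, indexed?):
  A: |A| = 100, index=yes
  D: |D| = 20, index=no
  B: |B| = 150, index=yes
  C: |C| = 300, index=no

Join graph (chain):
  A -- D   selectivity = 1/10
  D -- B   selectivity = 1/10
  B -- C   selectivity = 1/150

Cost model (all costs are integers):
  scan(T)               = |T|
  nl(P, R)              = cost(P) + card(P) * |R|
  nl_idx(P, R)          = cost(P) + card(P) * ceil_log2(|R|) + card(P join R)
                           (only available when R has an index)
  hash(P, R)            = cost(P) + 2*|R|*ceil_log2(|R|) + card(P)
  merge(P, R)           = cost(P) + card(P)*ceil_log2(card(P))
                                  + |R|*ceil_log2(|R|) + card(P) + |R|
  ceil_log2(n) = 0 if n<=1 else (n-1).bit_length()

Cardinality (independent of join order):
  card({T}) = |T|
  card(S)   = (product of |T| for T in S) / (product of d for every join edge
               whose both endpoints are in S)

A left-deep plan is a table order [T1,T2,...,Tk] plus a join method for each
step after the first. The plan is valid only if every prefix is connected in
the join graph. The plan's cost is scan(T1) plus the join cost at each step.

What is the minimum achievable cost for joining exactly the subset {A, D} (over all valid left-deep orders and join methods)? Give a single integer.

360

Selinger DP over subsets of {A,D}:
  {A}: scan cost=100, card=100
  {D}: scan cost=20, card=20
  {AD}: card=200; try (A,nl_idx)→360, (D,hash)→400, (A,merge)→940, (D,merge)→1020, (A,hash)→1440, (A,nl)→2020 …(+1); best=360 via (A,nl_idx)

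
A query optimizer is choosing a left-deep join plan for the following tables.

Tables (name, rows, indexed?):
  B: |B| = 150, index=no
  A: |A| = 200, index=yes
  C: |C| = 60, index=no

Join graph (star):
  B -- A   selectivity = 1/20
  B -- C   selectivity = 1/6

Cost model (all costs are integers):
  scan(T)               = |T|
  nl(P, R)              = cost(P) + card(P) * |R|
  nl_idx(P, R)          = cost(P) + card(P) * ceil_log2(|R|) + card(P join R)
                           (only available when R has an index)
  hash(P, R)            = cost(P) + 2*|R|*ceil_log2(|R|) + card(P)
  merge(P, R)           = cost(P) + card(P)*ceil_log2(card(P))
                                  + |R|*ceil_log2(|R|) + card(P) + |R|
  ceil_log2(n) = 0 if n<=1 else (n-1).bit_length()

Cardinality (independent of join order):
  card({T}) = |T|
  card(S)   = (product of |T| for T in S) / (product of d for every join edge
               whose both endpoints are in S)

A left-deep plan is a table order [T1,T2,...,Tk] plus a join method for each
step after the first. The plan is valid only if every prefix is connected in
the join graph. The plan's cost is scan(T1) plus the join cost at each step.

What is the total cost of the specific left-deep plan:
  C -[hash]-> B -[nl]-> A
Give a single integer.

302520

step 1: scan C: cost=60, card=60
step 2: join B via hash
    card(P join B) = 60*150/(6) = 1500
    cost = 60 + 2*150*8 + 60 = 2520
step 3: join A via nl
    card(P join A) = 1500*200/(20) = 15000
    cost = 2520 + 1500*200 = 302520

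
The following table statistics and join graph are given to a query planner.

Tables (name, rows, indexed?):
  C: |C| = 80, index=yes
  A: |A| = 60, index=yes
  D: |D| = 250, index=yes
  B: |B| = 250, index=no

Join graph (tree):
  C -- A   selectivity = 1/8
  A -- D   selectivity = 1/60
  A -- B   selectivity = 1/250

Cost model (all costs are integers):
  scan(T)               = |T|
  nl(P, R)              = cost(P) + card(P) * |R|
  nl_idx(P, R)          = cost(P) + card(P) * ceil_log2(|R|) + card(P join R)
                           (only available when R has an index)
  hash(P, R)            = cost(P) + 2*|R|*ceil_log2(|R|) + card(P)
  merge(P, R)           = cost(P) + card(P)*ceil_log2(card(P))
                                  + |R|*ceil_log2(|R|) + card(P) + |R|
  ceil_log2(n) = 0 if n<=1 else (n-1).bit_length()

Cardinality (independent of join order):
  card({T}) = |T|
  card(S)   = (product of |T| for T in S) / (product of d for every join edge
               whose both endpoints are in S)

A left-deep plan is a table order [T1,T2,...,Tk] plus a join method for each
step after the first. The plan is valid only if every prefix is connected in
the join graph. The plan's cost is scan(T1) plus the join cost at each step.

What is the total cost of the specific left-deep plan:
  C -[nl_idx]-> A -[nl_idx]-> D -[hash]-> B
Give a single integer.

14960

step 1: scan C: cost=80, card=80
step 2: join A via nl_idx
    card(P join A) = 80*60/(8) = 600
    cost = 80 + 80*6 + 600 = 1160
step 3: join D via nl_idx
    card(P join D) = 600*250/(60) = 2500
    cost = 1160 + 600*8 + 2500 = 8460
step 4: join B via hash
    card(P join B) = 2500*250/(250) = 2500
    cost = 8460 + 2*250*8 + 2500 = 14960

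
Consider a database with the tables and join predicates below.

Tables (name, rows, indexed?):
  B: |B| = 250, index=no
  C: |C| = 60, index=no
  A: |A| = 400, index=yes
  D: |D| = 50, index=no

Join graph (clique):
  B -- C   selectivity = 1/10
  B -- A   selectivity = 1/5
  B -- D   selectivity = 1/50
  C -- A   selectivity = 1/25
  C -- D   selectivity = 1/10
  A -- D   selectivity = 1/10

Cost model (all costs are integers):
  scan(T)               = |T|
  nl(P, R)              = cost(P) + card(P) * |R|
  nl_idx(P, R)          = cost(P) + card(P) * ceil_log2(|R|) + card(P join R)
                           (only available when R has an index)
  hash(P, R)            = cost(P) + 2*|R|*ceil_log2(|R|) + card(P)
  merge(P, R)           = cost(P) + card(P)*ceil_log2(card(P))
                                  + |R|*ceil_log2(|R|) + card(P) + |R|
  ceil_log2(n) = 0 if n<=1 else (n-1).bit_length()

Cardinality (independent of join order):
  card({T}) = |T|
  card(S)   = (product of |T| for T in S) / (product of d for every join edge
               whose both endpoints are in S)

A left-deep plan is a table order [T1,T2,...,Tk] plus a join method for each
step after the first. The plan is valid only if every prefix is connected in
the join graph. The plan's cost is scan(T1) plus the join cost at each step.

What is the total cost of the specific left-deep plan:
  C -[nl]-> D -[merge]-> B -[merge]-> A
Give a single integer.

13660

step 1: scan C: cost=60, card=60
step 2: join D via nl
    card(P join D) = 60*50/(10) = 300
    cost = 60 + 60*50 = 3060
step 3: join B via merge
    card(P join B) = 300*250/(10*50) = 150
    cost = 3060 + 300*9 + 250*8 + 300 + 250 = 8310
step 4: join A via merge
    card(P join A) = 150*400/(5*25*10) = 48
    cost = 8310 + 150*8 + 400*9 + 150 + 400 = 13660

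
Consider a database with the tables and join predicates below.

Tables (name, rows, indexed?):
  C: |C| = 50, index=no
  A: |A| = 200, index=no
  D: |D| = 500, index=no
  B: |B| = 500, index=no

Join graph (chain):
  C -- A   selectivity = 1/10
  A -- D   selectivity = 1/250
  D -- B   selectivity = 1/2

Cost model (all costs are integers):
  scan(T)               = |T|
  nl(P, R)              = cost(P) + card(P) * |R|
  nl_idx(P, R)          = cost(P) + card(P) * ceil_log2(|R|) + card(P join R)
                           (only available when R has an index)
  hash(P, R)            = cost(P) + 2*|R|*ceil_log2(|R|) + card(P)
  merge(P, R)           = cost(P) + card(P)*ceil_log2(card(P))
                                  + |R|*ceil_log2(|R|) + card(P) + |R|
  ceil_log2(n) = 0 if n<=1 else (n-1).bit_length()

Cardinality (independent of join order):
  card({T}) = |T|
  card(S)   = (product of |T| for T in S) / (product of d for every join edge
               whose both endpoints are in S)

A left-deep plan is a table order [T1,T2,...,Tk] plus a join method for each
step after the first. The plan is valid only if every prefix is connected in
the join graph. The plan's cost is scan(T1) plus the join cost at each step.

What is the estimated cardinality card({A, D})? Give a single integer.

Tables in S: A(200), D(500)
Edges inside S: A-D(d=250)
numerator = 200 * 500 = 100000
denominator = 250 = 250
card(S) = 100000 / 250 = 400

400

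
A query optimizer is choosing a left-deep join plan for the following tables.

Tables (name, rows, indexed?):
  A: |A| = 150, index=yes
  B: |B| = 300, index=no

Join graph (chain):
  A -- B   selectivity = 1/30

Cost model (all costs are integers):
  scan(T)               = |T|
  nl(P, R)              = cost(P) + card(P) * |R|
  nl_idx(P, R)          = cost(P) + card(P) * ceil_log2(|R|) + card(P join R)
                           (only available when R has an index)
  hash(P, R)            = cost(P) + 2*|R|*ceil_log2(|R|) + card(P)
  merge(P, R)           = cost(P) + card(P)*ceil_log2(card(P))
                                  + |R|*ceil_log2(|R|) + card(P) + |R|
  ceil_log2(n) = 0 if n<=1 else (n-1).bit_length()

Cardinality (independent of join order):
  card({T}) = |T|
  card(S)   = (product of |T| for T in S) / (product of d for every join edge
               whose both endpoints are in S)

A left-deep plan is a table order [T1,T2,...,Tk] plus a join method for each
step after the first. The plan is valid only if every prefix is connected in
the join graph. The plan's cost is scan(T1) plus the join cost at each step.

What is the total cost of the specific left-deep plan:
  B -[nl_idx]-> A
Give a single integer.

4200

step 1: scan B: cost=300, card=300
step 2: join A via nl_idx
    card(P join A) = 300*150/(30) = 1500
    cost = 300 + 300*8 + 1500 = 4200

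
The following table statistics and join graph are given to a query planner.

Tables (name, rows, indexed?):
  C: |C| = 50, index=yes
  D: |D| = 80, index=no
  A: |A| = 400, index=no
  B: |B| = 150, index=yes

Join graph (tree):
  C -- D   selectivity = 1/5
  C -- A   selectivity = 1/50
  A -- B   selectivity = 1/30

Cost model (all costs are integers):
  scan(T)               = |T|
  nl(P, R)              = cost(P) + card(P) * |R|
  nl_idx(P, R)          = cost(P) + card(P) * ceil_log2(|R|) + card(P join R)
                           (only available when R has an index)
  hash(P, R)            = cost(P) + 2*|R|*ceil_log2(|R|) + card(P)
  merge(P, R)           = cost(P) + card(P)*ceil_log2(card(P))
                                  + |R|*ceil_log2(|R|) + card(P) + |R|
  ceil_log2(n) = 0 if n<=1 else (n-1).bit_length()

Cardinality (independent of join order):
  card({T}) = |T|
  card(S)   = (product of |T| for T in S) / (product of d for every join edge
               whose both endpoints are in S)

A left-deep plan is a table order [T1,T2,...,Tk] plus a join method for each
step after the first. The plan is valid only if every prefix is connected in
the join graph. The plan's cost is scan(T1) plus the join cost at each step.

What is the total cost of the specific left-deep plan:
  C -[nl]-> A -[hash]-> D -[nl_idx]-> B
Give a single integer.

step 1: scan C: cost=50, card=50
step 2: join A via nl
    card(P join A) = 50*400/(50) = 400
    cost = 50 + 50*400 = 20050
step 3: join D via hash
    card(P join D) = 400*80/(5) = 6400
    cost = 20050 + 2*80*7 + 400 = 21570
step 4: join B via nl_idx
    card(P join B) = 6400*150/(30) = 32000
    cost = 21570 + 6400*8 + 32000 = 104770

104770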